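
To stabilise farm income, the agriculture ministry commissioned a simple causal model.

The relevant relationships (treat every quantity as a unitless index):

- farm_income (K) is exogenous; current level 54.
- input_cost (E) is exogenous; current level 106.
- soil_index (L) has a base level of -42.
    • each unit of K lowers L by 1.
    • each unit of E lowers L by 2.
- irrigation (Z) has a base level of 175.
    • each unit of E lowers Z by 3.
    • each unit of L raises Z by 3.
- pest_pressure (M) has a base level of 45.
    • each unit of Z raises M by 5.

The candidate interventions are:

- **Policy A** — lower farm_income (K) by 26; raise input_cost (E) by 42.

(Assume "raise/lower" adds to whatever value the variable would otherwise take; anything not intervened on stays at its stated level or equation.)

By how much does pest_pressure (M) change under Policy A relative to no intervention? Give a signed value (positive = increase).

Baseline:
  K = 54
  E = 106
  L = -42 − 54 − 2·106 = -308
  Z = 175 − 3·106 + 3·(-308) = -1067
  M = 45 + 5·(-1067) = -5290
Policy A (K − 26, E + 42):
  K = 54 − 26 = 28
  E = 106 + 42 = 148
  L = -42 − 28 − 2·148 = -366
  Z = 175 − 3·148 + 3·(-366) = -1367
  M = 45 + 5·(-1367) = -6790
Change in M: -6790 − (-5290) = -1500

-1500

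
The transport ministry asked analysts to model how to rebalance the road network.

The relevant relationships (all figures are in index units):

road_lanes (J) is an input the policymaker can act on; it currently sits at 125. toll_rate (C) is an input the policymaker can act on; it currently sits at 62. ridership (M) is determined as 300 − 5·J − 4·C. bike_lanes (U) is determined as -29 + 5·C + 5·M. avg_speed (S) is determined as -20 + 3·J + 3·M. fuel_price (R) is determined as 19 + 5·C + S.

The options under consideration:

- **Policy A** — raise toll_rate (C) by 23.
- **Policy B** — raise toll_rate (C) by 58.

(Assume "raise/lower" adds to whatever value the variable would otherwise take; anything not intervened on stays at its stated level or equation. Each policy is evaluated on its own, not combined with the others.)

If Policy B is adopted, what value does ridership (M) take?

Policy B (C + 58):
  J = 125
  C = 62 + 58 = 120
  M = 300 − 5·125 − 4·120 = -805

-805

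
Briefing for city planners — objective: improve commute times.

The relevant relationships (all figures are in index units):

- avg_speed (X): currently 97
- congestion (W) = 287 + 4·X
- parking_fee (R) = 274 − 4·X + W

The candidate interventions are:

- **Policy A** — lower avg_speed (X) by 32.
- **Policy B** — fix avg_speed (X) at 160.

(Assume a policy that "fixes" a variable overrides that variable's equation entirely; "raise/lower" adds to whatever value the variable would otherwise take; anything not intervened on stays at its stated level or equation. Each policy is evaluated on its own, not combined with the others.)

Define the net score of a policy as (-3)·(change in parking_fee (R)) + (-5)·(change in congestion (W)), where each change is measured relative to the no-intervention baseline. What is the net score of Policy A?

Baseline:
  X = 97
  W = 287 + 4·97 = 675
  R = 274 − 4·97 + 675 = 561
Policy A (X − 32):
  X = 97 − 32 = 65
  W = 287 + 4·65 = 547
  R = 274 − 4·65 + 547 = 561
ΔR = 561 − 561 = 0; ΔW = 547 − 675 = -128
Score = (-3)·0 + (-5)·(-128) = 640

640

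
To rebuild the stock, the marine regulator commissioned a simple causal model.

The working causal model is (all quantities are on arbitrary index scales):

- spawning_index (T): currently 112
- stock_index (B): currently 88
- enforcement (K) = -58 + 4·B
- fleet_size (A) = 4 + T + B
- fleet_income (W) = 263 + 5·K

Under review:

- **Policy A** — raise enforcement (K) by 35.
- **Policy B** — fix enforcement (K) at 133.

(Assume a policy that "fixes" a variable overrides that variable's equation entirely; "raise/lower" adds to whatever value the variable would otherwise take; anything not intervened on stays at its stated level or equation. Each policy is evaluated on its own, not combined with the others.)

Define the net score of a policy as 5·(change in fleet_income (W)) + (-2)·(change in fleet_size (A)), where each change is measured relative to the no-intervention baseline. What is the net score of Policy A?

875

Baseline:
  T = 112
  B = 88
  K = -58 + 4·88 = 294
  A = 4 + 112 + 88 = 204
  W = 263 + 5·294 = 1733
Policy A (K + 35):
  T = 112
  B = 88
  K = -58 + 4·88 (+35 from intervention) = 329
  A = 4 + 112 + 88 = 204
  W = 263 + 5·329 = 1908
ΔW = 1908 − 1733 = 175; ΔA = 204 − 204 = 0
Score = 5·175 + (-2)·0 = 875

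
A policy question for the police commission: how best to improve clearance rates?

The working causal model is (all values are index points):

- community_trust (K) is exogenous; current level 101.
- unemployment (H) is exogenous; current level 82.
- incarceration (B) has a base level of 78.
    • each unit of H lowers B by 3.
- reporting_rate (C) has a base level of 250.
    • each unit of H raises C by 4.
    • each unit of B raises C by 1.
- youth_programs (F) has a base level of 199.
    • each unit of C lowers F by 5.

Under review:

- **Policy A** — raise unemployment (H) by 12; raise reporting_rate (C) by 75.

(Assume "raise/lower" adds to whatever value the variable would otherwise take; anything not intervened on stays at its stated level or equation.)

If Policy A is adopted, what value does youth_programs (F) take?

-2286

Policy A (H + 12, C + 75):
  H = 82 + 12 = 94
  B = 78 − 3·94 = -204
  C = 250 + 4·94 + (-204) (+75 from intervention) = 497
  F = 199 − 5·497 = -2286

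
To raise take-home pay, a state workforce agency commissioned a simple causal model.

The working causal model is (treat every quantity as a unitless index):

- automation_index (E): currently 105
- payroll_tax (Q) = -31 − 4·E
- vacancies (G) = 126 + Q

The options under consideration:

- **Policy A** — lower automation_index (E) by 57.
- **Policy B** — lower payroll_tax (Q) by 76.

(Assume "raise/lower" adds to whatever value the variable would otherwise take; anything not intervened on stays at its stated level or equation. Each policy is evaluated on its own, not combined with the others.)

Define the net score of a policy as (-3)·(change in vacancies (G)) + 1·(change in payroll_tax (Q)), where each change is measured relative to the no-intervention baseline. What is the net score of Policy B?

152

Baseline:
  E = 105
  Q = -31 − 4·105 = -451
  G = 126 + (-451) = -325
Policy B (Q − 76):
  E = 105
  Q = -31 − 4·105 (−76 from intervention) = -527
  G = 126 + (-527) = -401
ΔG = -401 − (-325) = -76; ΔQ = -527 − (-451) = -76
Score = (-3)·(-76) + 1·(-76) = 152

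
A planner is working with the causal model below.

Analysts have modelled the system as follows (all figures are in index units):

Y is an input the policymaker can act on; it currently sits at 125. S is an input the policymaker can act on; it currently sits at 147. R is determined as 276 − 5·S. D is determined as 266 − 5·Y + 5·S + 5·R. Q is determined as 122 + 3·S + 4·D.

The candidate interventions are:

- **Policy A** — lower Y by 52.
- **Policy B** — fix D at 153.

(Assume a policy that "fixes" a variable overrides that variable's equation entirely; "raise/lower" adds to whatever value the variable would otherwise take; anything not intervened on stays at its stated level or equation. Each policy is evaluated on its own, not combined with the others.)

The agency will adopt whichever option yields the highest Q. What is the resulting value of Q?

Policy A (Y − 52):
  Y = 125 − 52 = 73
  S = 147
  R = 276 − 5·147 = -459
  D = 266 − 5·73 + 5·147 + 5·(-459) = -1659
  Q = 122 + 3·147 + 4·(-1659) = -6073
Policy B (D := 153):
  Y = 125
  S = 147
  R = 276 − 5·147 = -459
  D = 153
  Q = 122 + 3·147 + 4·153 = 1175
Comparing — Policy A: Q=-6073, Policy B: Q=1175. Highest is 1175 (Policy B).

1175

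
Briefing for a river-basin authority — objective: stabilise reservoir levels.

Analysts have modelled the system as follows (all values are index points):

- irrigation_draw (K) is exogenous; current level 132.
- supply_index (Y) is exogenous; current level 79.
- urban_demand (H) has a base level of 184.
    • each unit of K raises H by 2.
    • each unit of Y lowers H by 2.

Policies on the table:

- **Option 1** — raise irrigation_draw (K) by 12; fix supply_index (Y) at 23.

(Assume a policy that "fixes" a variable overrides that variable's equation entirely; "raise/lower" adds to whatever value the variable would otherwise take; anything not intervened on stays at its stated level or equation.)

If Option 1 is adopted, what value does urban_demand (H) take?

Option 1 (K + 12, Y := 23):
  K = 132 + 12 = 144
  Y = 23
  H = 184 + 2·144 − 2·23 = 426

426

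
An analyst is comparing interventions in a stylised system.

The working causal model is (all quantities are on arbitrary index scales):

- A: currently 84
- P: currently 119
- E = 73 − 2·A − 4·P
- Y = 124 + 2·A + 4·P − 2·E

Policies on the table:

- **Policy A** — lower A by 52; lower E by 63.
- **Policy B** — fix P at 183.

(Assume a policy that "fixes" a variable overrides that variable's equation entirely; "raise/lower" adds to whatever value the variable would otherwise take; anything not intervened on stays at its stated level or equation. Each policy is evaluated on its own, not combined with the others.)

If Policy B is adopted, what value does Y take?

Policy B (P := 183):
  A = 84
  P = 183
  E = 73 − 2·84 − 4·183 = -827
  Y = 124 + 2·84 + 4·183 − 2·(-827) = 2678

2678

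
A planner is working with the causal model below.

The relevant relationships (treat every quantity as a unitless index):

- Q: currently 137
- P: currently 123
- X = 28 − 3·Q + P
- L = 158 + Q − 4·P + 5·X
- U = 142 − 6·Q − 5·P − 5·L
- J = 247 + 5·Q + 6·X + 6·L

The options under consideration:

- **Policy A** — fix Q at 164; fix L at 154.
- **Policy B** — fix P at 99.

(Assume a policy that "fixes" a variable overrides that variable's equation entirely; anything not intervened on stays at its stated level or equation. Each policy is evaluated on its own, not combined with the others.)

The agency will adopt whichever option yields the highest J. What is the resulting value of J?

-55

Policy A (Q := 164, L := 154):
  Q = 164
  P = 123
  X = 28 − 3·164 + 123 = -341
  L = 154
  J = 247 + 5·164 + 6·(-341) + 6·154 = -55
Policy B (P := 99):
  Q = 137
  P = 99
  X = 28 − 3·137 + 99 = -284
  L = 158 + 137 − 4·99 + 5·(-284) = -1521
  J = 247 + 5·137 + 6·(-284) + 6·(-1521) = -9898
Comparing — Policy A: J=-55, Policy B: J=-9898. Highest is -55 (Policy A).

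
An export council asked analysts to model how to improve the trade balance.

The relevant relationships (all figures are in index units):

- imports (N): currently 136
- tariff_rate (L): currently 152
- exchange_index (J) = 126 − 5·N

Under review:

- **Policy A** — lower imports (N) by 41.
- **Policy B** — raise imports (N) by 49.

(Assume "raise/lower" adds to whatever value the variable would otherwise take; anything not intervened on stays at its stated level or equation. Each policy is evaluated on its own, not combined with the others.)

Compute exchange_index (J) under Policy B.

Policy B (N + 49):
  N = 136 + 49 = 185
  J = 126 − 5·185 = -799

-799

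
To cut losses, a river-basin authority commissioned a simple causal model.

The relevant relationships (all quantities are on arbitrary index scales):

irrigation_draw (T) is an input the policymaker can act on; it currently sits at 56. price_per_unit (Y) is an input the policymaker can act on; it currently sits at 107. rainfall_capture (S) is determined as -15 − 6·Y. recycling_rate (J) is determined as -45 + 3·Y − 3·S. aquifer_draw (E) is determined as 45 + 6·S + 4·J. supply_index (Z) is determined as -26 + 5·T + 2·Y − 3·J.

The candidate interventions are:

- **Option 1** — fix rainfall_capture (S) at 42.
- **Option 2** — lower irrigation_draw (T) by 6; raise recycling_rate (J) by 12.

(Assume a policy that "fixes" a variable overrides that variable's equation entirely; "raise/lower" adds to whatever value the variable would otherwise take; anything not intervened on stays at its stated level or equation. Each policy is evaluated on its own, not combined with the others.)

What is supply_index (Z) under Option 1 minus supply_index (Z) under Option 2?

Option 1 (S := 42):
  T = 56
  Y = 107
  S = 42
  J = -45 + 3·107 − 3·42 = 150
  Z = -26 + 5·56 + 2·107 − 3·150 = 18
Option 2 (T − 6, J + 12):
  T = 56 − 6 = 50
  Y = 107
  S = -15 − 6·107 = -657
  J = -45 + 3·107 − 3·(-657) (+12 from intervention) = 2259
  Z = -26 + 5·50 + 2·107 − 3·2259 = -6339
Z: 18 − (-6339) = 6357

6357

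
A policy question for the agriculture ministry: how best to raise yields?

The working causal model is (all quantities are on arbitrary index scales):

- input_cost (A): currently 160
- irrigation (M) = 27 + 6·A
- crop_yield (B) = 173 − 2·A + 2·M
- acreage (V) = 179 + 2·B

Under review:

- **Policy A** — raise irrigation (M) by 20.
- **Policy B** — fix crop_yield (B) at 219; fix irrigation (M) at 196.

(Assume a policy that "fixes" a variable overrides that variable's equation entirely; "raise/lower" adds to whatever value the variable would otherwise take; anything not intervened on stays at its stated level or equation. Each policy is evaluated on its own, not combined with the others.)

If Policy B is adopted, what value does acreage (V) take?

Policy B (B := 219, M := 196):
  A = 160
  M = 196
  B = 219
  V = 179 + 2·219 = 617

617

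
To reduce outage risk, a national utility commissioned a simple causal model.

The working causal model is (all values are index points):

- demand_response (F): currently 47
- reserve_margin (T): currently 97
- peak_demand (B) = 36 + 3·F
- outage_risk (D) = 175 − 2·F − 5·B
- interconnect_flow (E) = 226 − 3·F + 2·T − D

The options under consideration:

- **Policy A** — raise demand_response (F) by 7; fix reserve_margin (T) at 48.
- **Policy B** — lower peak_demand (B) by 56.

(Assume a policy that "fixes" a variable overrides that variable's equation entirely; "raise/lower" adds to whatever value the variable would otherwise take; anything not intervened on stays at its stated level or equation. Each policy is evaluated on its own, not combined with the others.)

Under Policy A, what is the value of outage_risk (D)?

Policy A (F + 7, T := 48):
  F = 47 + 7 = 54
  B = 36 + 3·54 = 198
  D = 175 − 2·54 − 5·198 = -923

-923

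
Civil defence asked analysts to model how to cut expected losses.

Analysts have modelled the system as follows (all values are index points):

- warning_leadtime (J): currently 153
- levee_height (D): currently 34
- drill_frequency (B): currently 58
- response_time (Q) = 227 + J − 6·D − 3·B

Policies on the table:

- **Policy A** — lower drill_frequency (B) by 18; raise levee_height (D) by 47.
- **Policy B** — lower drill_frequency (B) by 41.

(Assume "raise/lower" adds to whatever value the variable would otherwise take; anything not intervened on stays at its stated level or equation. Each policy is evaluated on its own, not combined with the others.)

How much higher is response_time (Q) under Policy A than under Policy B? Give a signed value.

-351

Policy A (B − 18, D + 47):
  J = 153
  D = 34 + 47 = 81
  B = 58 − 18 = 40
  Q = 227 + 153 − 6·81 − 3·40 = -226
Policy B (B − 41):
  J = 153
  D = 34
  B = 58 − 41 = 17
  Q = 227 + 153 − 6·34 − 3·17 = 125
Q: -226 − 125 = -351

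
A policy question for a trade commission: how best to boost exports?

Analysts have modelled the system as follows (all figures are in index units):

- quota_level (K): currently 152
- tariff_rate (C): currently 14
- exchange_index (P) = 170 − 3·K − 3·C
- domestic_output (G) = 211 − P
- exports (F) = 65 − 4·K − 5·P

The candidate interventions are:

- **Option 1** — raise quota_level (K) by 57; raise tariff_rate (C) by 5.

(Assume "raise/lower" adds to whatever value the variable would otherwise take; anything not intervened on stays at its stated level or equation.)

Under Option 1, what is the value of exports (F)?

Option 1 (K + 57, C + 5):
  K = 152 + 57 = 209
  C = 14 + 5 = 19
  P = 170 − 3·209 − 3·19 = -514
  F = 65 − 4·209 − 5·(-514) = 1799

1799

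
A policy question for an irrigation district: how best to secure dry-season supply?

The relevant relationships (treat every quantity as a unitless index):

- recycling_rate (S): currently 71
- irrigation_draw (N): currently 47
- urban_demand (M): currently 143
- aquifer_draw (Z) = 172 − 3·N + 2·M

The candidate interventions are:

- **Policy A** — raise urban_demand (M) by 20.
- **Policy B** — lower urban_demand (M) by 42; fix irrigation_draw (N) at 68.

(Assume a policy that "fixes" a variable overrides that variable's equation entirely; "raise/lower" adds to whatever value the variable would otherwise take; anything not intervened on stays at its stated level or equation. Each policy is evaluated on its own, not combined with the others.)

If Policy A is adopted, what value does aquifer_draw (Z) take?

357

Policy A (M + 20):
  N = 47
  M = 143 + 20 = 163
  Z = 172 − 3·47 + 2·163 = 357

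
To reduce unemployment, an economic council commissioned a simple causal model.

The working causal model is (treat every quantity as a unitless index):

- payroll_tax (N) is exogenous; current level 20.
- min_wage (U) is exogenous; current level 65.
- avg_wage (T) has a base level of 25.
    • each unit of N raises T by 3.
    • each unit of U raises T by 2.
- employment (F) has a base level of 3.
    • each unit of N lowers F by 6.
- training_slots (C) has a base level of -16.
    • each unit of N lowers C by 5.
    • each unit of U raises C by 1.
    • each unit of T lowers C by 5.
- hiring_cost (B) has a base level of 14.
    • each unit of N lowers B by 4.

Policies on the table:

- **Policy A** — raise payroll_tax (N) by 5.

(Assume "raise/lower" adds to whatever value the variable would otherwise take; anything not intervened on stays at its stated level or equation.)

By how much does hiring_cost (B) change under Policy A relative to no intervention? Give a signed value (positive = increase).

-20

Baseline:
  N = 20
  B = 14 − 4·20 = -66
Policy A (N + 5):
  N = 20 + 5 = 25
  B = 14 − 4·25 = -86
Change in B: -86 − (-66) = -20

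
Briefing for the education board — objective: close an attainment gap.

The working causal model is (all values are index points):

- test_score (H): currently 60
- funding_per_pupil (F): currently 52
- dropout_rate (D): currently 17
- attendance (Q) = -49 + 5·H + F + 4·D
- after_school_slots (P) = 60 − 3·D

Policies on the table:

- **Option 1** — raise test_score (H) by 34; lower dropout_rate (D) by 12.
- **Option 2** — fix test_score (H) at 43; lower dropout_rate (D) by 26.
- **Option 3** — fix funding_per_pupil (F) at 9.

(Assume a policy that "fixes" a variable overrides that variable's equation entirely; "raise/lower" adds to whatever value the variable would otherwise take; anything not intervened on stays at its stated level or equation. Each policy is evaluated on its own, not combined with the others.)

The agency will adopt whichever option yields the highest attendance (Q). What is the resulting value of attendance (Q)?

493

Option 1 (H + 34, D − 12):
  H = 60 + 34 = 94
  F = 52
  D = 17 − 12 = 5
  Q = -49 + 5·94 + 52 + 4·5 = 493
Option 2 (H := 43, D − 26):
  H = 43
  F = 52
  D = 17 − 26 = -9
  Q = -49 + 5·43 + 52 + 4·(-9) = 182
Option 3 (F := 9):
  H = 60
  F = 9
  D = 17
  Q = -49 + 5·60 + 9 + 4·17 = 328
Comparing — Option 1: Q=493, Option 2: Q=182, Option 3: Q=328. Highest is 493 (Option 1).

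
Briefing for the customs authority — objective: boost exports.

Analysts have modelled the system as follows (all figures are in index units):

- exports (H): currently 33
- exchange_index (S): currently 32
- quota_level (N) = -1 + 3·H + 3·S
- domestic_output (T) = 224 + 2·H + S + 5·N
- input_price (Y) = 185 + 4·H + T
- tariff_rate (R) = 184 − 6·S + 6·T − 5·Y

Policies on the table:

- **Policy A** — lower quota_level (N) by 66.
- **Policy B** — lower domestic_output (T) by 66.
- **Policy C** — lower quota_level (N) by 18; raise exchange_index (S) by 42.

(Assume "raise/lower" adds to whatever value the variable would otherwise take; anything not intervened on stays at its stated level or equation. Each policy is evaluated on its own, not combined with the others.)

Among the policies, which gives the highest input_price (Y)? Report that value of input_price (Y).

2191

Policy A (N − 66):
  H = 33
  S = 32
  N = -1 + 3·33 + 3·32 (−66 from intervention) = 128
  T = 224 + 2·33 + 32 + 5·128 = 962
  Y = 185 + 4·33 + 962 = 1279
Policy B (T − 66):
  H = 33
  S = 32
  N = -1 + 3·33 + 3·32 = 194
  T = 224 + 2·33 + 32 + 5·194 (−66 from intervention) = 1226
  Y = 185 + 4·33 + 1226 = 1543
Policy C (N − 18, S + 42):
  H = 33
  S = 32 + 42 = 74
  N = -1 + 3·33 + 3·74 (−18 from intervention) = 302
  T = 224 + 2·33 + 74 + 5·302 = 1874
  Y = 185 + 4·33 + 1874 = 2191
Comparing — Policy A: Y=1279, Policy B: Y=1543, Policy C: Y=2191. Highest is 2191 (Policy C).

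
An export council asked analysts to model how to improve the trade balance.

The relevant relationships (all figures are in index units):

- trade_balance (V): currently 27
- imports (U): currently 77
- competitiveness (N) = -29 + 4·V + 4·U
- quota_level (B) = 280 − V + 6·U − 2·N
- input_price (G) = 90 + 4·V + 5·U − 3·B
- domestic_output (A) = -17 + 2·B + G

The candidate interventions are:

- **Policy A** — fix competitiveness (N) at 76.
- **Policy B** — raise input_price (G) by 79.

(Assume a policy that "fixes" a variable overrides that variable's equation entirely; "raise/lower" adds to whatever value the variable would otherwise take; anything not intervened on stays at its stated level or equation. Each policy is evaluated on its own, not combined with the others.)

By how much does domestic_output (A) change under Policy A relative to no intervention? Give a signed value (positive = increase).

-622

Baseline:
  V = 27
  U = 77
  N = -29 + 4·27 + 4·77 = 387
  B = 280 − 27 + 6·77 − 2·387 = -59
  G = 90 + 4·27 + 5·77 − 3·(-59) = 760
  A = -17 + 2·(-59) + 760 = 625
Policy A (N := 76):
  V = 27
  U = 77
  N = 76
  B = 280 − 27 + 6·77 − 2·76 = 563
  G = 90 + 4·27 + 5·77 − 3·563 = -1106
  A = -17 + 2·563 + (-1106) = 3
Change in A: 3 − 625 = -622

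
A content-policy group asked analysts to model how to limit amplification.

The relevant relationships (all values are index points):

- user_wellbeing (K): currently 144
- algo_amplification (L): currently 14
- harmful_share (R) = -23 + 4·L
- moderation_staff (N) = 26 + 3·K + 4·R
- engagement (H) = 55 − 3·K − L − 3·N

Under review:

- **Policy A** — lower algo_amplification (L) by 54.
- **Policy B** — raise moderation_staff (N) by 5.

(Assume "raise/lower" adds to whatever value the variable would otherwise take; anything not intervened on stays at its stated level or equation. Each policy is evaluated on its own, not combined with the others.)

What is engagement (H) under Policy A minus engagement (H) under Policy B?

2661

Policy A (L − 54):
  K = 144
  L = 14 − 54 = -40
  R = -23 + 4·(-40) = -183
  N = 26 + 3·144 + 4·(-183) = -274
  H = 55 − 3·144 − (-40) − 3·(-274) = 485
Policy B (N + 5):
  K = 144
  L = 14
  R = -23 + 4·14 = 33
  N = 26 + 3·144 + 4·33 (+5 from intervention) = 595
  H = 55 − 3·144 − 14 − 3·595 = -2176
H: 485 − (-2176) = 2661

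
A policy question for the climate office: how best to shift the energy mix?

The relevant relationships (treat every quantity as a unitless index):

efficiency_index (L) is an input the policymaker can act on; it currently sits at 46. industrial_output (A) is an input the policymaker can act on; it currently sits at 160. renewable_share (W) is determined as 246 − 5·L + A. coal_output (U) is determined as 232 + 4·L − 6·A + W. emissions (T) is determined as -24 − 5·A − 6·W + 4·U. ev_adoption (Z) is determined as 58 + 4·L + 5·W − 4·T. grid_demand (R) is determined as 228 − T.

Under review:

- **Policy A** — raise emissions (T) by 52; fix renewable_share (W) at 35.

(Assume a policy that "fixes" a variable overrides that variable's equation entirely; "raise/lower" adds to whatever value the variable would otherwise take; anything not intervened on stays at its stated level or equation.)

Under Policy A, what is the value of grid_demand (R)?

Policy A (T + 52, W := 35):
  L = 46
  A = 160
  W = 35
  U = 232 + 4·46 − 6·160 + 35 = -509
  T = -24 − 5·160 − 6·35 + 4·(-509) (+52 from intervention) = -3018
  R = 228 − (-3018) = 3246

3246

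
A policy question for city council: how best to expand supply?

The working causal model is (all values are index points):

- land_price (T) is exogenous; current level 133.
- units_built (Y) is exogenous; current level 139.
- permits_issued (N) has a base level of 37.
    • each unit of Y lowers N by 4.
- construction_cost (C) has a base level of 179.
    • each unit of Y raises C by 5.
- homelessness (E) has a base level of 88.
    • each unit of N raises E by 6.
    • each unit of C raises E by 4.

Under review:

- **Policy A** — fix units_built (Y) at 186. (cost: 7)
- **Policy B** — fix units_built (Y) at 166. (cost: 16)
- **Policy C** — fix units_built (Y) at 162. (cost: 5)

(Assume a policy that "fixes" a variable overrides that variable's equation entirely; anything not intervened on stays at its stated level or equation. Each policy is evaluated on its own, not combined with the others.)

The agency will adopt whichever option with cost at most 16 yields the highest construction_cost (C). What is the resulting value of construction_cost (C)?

Policy A (Y := 186):
  Y = 186
  C = 179 + 5·186 = 1109
Policy B (Y := 166):
  Y = 166
  C = 179 + 5·166 = 1009
Policy C (Y := 162):
  Y = 162
  C = 179 + 5·162 = 989
Comparing — Policy A: C=1109, Policy B: C=1009, Policy C: C=989. Highest is 1109 (Policy A).

1109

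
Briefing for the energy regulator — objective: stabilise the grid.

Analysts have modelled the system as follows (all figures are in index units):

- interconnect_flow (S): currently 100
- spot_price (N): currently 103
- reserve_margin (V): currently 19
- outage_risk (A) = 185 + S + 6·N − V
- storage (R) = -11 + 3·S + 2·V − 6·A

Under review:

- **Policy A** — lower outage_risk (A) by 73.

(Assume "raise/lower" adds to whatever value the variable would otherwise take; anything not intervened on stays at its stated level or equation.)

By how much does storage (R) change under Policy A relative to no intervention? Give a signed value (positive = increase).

Baseline:
  S = 100
  N = 103
  V = 19
  A = 185 + 100 + 6·103 − 19 = 884
  R = -11 + 3·100 + 2·19 − 6·884 = -4977
Policy A (A − 73):
  S = 100
  N = 103
  V = 19
  A = 185 + 100 + 6·103 − 19 (−73 from intervention) = 811
  R = -11 + 3·100 + 2·19 − 6·811 = -4539
Change in R: -4539 − (-4977) = 438

438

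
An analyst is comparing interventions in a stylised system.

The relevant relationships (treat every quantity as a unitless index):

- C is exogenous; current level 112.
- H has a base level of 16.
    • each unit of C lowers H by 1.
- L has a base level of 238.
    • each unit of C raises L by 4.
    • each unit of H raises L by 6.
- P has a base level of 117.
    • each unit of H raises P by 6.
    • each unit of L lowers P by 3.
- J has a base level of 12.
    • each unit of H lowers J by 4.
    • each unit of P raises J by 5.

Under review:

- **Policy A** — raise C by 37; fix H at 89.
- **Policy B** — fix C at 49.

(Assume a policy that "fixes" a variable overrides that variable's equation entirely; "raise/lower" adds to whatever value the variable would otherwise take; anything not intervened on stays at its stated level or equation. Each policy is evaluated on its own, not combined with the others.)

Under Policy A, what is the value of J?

-17609

Policy A (C + 37, H := 89):
  C = 112 + 37 = 149
  H = 89
  L = 238 + 4·149 + 6·89 = 1368
  P = 117 + 6·89 − 3·1368 = -3453
  J = 12 − 4·89 + 5·(-3453) = -17609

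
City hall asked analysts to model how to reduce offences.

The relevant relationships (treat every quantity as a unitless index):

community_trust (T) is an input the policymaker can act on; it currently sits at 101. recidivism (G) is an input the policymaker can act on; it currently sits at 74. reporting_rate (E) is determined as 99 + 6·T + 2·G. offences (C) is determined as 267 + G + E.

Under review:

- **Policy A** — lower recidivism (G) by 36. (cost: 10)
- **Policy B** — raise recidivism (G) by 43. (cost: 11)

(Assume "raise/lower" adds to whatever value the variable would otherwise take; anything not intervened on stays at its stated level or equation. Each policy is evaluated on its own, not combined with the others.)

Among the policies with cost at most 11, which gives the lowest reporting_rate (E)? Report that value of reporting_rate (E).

781

Policy A (G − 36):
  T = 101
  G = 74 − 36 = 38
  E = 99 + 6·101 + 2·38 = 781
Policy B (G + 43):
  T = 101
  G = 74 + 43 = 117
  E = 99 + 6·101 + 2·117 = 939
Comparing — Policy A: E=781, Policy B: E=939. Lowest is 781 (Policy A).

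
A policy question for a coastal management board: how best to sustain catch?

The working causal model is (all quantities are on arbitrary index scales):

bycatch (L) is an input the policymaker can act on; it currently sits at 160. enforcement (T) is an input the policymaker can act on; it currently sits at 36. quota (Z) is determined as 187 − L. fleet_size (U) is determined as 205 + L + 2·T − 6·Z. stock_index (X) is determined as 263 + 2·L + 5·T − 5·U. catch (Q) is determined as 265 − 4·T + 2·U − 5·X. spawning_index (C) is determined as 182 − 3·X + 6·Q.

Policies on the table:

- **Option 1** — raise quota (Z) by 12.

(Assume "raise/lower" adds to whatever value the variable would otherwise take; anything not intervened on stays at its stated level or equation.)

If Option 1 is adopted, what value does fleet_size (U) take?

203

Option 1 (Z + 12):
  L = 160
  T = 36
  Z = 187 − 160 (+12 from intervention) = 39
  U = 205 + 160 + 2·36 − 6·39 = 203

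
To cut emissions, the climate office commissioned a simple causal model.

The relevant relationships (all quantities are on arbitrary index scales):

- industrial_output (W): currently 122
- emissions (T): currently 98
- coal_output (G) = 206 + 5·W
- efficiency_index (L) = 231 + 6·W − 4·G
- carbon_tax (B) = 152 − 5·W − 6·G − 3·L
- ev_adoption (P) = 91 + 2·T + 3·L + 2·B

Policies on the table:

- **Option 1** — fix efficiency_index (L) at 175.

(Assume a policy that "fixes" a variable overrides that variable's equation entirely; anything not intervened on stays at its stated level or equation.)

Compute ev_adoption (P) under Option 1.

Option 1 (L := 175):
  W = 122
  T = 98
  G = 206 + 5·122 = 816
  L = 175
  B = 152 − 5·122 − 6·816 − 3·175 = -5879
  P = 91 + 2·98 + 3·175 + 2·(-5879) = -10946

-10946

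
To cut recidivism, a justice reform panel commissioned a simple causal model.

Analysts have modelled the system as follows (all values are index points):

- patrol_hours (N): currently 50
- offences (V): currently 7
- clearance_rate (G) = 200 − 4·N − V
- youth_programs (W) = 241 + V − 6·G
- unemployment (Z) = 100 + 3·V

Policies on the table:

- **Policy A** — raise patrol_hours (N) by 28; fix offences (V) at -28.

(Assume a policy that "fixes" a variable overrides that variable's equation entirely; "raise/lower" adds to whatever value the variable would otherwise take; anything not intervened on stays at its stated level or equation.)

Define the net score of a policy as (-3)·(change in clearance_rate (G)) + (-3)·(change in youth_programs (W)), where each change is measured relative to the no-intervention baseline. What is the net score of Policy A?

Baseline:
  N = 50
  V = 7
  G = 200 − 4·50 − 7 = -7
  W = 241 + 7 − 6·(-7) = 290
Policy A (N + 28, V := -28):
  N = 50 + 28 = 78
  V = -28
  G = 200 − 4·78 − (-28) = -84
  W = 241 + (-28) − 6·(-84) = 717
ΔG = -84 − (-7) = -77; ΔW = 717 − 290 = 427
Score = (-3)·(-77) + (-3)·427 = -1050

-1050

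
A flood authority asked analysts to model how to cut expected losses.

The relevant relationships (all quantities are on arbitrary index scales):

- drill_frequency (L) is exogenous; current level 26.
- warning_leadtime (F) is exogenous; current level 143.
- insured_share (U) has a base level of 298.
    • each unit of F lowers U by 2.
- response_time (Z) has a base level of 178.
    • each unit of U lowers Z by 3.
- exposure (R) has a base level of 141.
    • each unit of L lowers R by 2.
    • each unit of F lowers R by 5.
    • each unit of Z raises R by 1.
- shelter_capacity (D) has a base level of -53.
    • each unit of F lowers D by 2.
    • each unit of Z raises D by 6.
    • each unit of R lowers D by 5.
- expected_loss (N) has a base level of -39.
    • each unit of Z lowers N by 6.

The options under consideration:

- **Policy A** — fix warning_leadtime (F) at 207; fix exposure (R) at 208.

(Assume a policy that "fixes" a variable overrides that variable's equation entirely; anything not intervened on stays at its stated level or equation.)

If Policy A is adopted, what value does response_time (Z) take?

Policy A (F := 207, R := 208):
  F = 207
  U = 298 − 2·207 = -116
  Z = 178 − 3·(-116) = 526

526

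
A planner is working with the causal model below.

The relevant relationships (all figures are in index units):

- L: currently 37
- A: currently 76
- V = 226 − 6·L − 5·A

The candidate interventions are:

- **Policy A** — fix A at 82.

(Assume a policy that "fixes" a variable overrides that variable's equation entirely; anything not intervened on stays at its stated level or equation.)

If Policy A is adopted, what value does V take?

-406

Policy A (A := 82):
  L = 37
  A = 82
  V = 226 − 6·37 − 5·82 = -406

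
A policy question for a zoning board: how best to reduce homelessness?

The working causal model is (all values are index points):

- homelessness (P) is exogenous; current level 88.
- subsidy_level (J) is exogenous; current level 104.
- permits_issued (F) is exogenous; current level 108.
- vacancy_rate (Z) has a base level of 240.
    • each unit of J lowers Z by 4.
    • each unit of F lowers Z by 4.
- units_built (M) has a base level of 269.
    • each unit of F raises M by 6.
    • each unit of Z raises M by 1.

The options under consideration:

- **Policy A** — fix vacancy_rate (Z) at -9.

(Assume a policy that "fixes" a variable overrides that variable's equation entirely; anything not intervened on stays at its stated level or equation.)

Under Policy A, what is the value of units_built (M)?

908

Policy A (Z := -9):
  J = 104
  F = 108
  Z = -9
  M = 269 + 6·108 + (-9) = 908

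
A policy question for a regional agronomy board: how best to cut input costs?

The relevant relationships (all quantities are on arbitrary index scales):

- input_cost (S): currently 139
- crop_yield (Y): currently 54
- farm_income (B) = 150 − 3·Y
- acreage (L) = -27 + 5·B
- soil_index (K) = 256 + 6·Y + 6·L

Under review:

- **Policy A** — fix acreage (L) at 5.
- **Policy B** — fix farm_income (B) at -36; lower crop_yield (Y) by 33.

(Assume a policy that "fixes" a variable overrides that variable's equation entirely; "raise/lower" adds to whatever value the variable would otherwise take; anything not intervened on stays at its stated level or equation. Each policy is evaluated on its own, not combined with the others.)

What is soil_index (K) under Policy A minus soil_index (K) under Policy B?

1470

Policy A (L := 5):
  Y = 54
  B = 150 − 3·54 = -12
  L = 5
  K = 256 + 6·54 + 6·5 = 610
Policy B (B := -36, Y − 33):
  Y = 54 − 33 = 21
  B = -36
  L = -27 + 5·(-36) = -207
  K = 256 + 6·21 + 6·(-207) = -860
K: 610 − (-860) = 1470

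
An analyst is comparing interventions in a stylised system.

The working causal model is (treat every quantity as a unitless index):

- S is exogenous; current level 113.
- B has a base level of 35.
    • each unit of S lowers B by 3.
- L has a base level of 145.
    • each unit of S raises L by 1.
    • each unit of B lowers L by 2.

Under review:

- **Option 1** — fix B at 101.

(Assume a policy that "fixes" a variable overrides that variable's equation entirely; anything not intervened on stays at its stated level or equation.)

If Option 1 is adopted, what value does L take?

Option 1 (B := 101):
  S = 113
  B = 101
  L = 145 + 113 − 2·101 = 56

56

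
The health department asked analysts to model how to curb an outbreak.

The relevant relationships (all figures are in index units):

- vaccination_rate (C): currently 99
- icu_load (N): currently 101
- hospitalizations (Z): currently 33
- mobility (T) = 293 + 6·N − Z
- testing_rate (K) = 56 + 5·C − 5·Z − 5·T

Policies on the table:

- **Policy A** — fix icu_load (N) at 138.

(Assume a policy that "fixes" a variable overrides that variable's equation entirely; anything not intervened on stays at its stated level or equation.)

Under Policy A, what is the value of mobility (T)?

1088

Policy A (N := 138):
  N = 138
  Z = 33
  T = 293 + 6·138 − 33 = 1088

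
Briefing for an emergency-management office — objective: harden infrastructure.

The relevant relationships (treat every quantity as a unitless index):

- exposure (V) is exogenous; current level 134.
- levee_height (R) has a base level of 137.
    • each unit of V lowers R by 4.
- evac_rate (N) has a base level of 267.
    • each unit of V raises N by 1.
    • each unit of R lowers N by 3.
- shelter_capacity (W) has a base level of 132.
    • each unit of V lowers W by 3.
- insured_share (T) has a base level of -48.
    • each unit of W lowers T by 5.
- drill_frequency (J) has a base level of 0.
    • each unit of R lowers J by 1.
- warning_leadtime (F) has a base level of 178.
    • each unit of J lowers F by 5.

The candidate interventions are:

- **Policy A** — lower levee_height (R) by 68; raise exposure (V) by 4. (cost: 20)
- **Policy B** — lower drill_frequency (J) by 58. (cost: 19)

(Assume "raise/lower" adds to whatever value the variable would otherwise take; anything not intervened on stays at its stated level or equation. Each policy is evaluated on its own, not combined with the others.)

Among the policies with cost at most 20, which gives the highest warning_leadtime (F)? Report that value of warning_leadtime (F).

Policy A (R − 68, V + 4):
  V = 134 + 4 = 138
  R = 137 − 4·138 (−68 from intervention) = -483
  J = 0 − (-483) = 483
  F = 178 − 5·483 = -2237
Policy B (J − 58):
  V = 134
  R = 137 − 4·134 = -399
  J = 0 − (-399) (−58 from intervention) = 341
  F = 178 − 5·341 = -1527
Comparing — Policy A: F=-2237, Policy B: F=-1527. Highest is -1527 (Policy B).

-1527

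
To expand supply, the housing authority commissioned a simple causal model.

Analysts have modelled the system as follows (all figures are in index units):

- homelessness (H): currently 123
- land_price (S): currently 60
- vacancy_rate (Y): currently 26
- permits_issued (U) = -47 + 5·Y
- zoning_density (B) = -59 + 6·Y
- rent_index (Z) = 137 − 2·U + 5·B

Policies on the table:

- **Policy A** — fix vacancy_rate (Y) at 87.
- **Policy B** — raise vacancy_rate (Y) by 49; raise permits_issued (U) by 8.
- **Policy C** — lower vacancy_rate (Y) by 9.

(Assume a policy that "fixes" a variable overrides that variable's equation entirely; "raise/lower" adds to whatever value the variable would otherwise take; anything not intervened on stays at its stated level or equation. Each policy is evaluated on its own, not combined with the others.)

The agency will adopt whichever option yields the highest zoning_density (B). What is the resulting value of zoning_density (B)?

Policy A (Y := 87):
  Y = 87
  B = -59 + 6·87 = 463
Policy B (Y + 49, U + 8):
  Y = 26 + 49 = 75
  B = -59 + 6·75 = 391
Policy C (Y − 9):
  Y = 26 − 9 = 17
  B = -59 + 6·17 = 43
Comparing — Policy A: B=463, Policy B: B=391, Policy C: B=43. Highest is 463 (Policy A).

463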